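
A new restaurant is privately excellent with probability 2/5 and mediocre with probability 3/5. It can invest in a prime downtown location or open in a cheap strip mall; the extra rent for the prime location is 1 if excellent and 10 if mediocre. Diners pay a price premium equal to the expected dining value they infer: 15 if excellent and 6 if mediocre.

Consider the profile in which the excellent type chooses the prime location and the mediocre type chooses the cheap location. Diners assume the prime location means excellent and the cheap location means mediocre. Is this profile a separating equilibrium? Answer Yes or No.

Under these beliefs, the prime location earns price premium 15 and the cheap location earns price premium 6.
excellent: the prime location nets 15 − 1 = 14; the cheap location nets 6. excellent prefers the prime location.
mediocre: the prime location nets 15 − 10 = 5; the cheap location nets 6. mediocre prefers the cheap location.
Neither type deviates, so the separating profile is an equilibrium.

Yes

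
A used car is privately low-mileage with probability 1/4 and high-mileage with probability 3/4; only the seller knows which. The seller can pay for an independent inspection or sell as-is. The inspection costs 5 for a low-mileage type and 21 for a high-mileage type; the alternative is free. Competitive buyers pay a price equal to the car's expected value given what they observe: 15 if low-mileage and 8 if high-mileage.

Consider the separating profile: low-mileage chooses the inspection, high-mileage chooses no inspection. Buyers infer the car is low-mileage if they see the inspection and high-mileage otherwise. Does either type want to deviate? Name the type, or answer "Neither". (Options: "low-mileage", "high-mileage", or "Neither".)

Neither

The inspection pays 15; no inspection pays 8.
low-mileage: assigned the inspection, nets 15 − 5 = 10; deviating to no inspection nets 8.
high-mileage: assigned no inspection, nets 8; deviating to the inspection nets 15 − 21 = -6.
Both types strictly prefer their assigned action; no profitable deviation.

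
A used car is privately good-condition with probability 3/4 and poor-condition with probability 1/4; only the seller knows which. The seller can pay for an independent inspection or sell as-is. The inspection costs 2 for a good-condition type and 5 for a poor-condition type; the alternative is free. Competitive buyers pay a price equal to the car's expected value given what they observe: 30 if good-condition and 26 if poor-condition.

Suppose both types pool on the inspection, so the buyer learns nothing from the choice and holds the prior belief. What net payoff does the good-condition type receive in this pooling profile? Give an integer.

Pooled price = 3/4·30 + 1/4·26 = 29.
good-condition pays cost 2 for the inspection, so net payoff = 29 − 2 = 27.

27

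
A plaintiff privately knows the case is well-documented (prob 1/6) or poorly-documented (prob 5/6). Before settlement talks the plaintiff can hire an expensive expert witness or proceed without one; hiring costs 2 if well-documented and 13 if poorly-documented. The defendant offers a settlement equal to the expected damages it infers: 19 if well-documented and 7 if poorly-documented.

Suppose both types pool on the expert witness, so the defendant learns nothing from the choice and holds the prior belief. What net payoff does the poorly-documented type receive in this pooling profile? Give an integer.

-4

Pooled settlement = 1/6·19 + 5/6·7 = 9.
poorly-documented pays cost 13 for the expert witness, so net payoff = 9 − 13 = -4.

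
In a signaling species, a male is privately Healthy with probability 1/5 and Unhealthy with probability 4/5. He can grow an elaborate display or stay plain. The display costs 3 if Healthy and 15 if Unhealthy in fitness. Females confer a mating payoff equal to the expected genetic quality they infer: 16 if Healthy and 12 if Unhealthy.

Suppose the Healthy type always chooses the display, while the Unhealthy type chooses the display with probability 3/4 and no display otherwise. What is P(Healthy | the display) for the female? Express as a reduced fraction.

1/4

P(the display) = (1/5)·1 + (4/5)·(3/4) = 4/5.
By Bayes' rule, P(Healthy | the display) = (1/5) / (4/5) = 1/4.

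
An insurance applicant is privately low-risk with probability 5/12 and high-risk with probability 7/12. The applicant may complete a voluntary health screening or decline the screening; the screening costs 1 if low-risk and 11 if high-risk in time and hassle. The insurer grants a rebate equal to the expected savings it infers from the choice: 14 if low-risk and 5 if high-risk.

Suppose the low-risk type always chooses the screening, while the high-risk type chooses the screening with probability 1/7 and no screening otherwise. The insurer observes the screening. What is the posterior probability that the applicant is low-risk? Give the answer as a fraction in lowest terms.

5/6

P(the screening) = (5/12)·1 + (7/12)·(1/7) = 1/2.
By Bayes' rule, P(low-risk | the screening) = (5/12) / (1/2) = 5/6.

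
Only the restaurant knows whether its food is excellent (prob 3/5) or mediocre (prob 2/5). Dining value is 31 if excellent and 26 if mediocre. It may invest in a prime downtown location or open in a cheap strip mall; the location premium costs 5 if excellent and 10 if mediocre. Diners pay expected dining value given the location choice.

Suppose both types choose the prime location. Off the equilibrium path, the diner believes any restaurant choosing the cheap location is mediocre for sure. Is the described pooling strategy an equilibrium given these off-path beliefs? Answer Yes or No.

On path, the diner holds the prior and pays 3/5·31 + 2/5·26 = 29. Off path (the cheap location), believing mediocre, it pays 26.
excellent: the prime location nets 29 − 5 = 24; the cheap location nets 26. excellent would deviate.
mediocre: the prime location nets 29 − 10 = 19; the cheap location nets 26. mediocre would deviate.
A type deviates, so pooling fails.

No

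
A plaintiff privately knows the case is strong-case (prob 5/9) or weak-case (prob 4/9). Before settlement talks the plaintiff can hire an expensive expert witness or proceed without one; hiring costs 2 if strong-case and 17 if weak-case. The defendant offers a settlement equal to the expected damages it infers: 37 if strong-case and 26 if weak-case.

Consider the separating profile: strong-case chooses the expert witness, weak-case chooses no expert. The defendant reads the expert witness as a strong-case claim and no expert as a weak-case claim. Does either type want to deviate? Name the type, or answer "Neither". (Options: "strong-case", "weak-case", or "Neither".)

The expert witness pays 37; no expert pays 26.
strong-case: assigned the expert witness, nets 37 − 2 = 35; deviating to no expert nets 26.
weak-case: assigned no expert, nets 26; deviating to the expert witness nets 37 − 17 = 20.
Both types strictly prefer their assigned action; no profitable deviation.

Neither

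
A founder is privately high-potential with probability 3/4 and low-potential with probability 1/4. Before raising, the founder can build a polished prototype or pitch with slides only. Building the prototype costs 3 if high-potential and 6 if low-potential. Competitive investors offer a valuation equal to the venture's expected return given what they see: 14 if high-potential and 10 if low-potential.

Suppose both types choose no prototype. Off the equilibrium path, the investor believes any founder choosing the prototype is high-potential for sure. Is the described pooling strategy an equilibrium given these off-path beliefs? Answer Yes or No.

Yes

On path, the investor holds the prior and pays 3/4·14 + 1/4·10 = 13. Off path (the prototype), believing high-potential, it pays 14.
high-potential: no prototype nets 13; the prototype nets 14 − 3 = 11. high-potential stays.
low-potential: no prototype nets 13; the prototype nets 14 − 6 = 8. low-potential stays.
No type deviates, so pooling is sustained.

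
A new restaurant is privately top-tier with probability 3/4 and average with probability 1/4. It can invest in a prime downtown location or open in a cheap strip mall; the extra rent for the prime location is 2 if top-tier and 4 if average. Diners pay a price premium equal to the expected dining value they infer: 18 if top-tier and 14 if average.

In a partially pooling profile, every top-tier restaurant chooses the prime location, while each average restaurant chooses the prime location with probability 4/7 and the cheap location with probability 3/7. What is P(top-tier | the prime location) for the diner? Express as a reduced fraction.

21/25

P(the prime location) = (3/4)·1 + (1/4)·(4/7) = 25/28.
By Bayes' rule, P(top-tier | the prime location) = (3/4) / (25/28) = 21/25.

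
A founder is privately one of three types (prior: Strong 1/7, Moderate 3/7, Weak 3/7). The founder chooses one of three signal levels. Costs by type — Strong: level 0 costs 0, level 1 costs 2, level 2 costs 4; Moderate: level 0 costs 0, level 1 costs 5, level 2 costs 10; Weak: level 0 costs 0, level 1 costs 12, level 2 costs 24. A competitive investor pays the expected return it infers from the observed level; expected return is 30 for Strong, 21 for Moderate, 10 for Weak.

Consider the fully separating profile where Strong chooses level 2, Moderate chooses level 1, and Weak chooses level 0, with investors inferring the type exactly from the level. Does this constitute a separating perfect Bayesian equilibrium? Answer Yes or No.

Separating valuations: level 2 → 30, level 1 → 21, level 0 → 10.
Strong (assigned level 2): level 0: 10 − 0 = 10; level 1: 21 − 2 = 19; level 2: 30 − 4 = 26. Strong stays.
Moderate (assigned level 1): level 0: 10 − 0 = 10; level 1: 21 − 5 = 16; level 2: 30 − 10 = 20. Moderate prefers level 2.
Weak (assigned level 0): level 0: 10 − 0 = 10; level 1: 21 − 12 = 9; level 2: 30 − 24 = 6. Weak stays.
At least one type deviates; the separating profile fails.

No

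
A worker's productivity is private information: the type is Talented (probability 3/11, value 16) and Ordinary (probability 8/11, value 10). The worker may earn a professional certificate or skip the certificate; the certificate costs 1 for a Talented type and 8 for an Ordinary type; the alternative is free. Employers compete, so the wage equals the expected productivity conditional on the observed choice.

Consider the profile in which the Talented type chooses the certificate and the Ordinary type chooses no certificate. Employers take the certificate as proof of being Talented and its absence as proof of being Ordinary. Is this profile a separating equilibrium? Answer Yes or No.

Yes

Under these beliefs, the certificate earns wage 16 and no certificate earns wage 10.
Talented: the certificate nets 16 − 1 = 15; no certificate nets 10. Talented prefers the certificate.
Ordinary: the certificate nets 16 − 8 = 8; no certificate nets 10. Ordinary prefers no certificate.
Neither type deviates, so the separating profile is an equilibrium.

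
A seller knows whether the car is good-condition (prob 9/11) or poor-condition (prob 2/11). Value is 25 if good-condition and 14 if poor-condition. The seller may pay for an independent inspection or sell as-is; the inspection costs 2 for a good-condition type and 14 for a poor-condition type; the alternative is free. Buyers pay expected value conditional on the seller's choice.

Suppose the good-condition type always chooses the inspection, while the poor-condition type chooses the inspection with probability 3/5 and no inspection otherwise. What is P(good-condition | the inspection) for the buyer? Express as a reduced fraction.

15/17

P(the inspection) = (9/11)·1 + (2/11)·(3/5) = 51/55.
By Bayes' rule, P(good-condition | the inspection) = (9/11) / (51/55) = 15/17.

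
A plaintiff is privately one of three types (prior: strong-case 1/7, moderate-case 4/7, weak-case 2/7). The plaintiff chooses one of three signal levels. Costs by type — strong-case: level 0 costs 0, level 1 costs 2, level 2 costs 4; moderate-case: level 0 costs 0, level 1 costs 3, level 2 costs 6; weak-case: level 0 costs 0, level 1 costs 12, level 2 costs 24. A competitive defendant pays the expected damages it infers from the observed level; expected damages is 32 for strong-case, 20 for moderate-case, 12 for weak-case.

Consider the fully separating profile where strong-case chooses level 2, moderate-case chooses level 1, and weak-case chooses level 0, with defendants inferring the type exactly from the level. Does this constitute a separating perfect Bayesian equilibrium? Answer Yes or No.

Separating settlements: level 2 → 32, level 1 → 20, level 0 → 12.
strong-case (assigned level 2): level 0: 12 − 0 = 12; level 1: 20 − 2 = 18; level 2: 32 − 4 = 28. strong-case stays.
moderate-case (assigned level 1): level 0: 12 − 0 = 12; level 1: 20 − 3 = 17; level 2: 32 − 6 = 26. moderate-case prefers level 2.
weak-case (assigned level 0): level 0: 12 − 0 = 12; level 1: 20 − 12 = 8; level 2: 32 − 24 = 8. weak-case stays.
At least one type deviates; the separating profile fails.

No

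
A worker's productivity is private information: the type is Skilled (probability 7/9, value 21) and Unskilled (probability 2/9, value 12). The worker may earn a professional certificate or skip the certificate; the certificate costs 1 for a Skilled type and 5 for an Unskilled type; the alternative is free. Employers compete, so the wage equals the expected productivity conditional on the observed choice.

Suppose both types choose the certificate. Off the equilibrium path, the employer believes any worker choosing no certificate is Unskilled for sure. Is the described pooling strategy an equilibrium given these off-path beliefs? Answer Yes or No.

On path, the employer holds the prior and pays 7/9·21 + 2/9·12 = 19. Off path (no certificate), believing Unskilled, it pays 12.
Skilled: the certificate nets 19 − 1 = 18; no certificate nets 12. Skilled stays.
Unskilled: the certificate nets 19 − 5 = 14; no certificate nets 12. Unskilled stays.
No type deviates, so pooling is sustained.

Yes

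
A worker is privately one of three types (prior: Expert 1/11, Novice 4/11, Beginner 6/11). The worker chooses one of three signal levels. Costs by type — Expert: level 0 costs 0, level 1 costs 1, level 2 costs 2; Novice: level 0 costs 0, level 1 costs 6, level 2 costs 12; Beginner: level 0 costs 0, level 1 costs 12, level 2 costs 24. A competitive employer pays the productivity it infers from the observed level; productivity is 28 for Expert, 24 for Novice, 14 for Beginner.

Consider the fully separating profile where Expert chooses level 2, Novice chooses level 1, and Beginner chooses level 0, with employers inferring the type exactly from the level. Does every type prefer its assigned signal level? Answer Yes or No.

Yes

Separating wages: level 2 → 28, level 1 → 24, level 0 → 14.
Expert (assigned level 2): level 0: 14 − 0 = 14; level 1: 24 − 1 = 23; level 2: 28 − 2 = 26. Expert stays.
Novice (assigned level 1): level 0: 14 − 0 = 14; level 1: 24 − 6 = 18; level 2: 28 − 12 = 16. Novice stays.
Beginner (assigned level 0): level 0: 14 − 0 = 14; level 1: 24 − 12 = 12; level 2: 28 − 24 = 4. Beginner stays.
Every type prefers its assigned level; separation holds.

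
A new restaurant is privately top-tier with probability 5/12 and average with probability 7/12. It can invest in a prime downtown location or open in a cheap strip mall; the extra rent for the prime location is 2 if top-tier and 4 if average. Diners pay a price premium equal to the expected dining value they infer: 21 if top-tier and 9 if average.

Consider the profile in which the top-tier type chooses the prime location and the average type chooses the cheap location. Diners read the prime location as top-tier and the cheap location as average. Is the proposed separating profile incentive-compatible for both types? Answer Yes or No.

No

Under these beliefs, the prime location earns price premium 21 and the cheap location earns price premium 9.
top-tier: the prime location nets 21 − 2 = 19; the cheap location nets 9. top-tier prefers the prime location.
average: the prime location nets 21 − 4 = 17; the cheap location nets 9. average would deviate to the prime location.
average has a profitable deviation, so the profile is not an equilibrium.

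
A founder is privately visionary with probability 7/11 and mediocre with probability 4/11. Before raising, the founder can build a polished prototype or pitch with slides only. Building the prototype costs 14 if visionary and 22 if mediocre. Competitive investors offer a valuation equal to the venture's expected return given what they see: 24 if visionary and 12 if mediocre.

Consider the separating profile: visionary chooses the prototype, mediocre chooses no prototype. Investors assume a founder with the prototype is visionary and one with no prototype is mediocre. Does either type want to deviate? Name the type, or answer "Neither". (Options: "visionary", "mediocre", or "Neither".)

The prototype pays 24; no prototype pays 12.
visionary: assigned the prototype, nets 24 − 14 = 10; deviating to no prototype nets 12.
mediocre: assigned no prototype, nets 12; deviating to the prototype nets 24 − 22 = 2.
The visionary type gains 2 by deviating.

visionary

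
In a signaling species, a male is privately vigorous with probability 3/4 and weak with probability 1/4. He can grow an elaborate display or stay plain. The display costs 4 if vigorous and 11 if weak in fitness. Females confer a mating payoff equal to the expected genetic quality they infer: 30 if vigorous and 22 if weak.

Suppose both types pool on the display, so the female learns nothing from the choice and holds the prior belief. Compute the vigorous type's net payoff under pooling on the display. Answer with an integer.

Pooled mating payoff = 3/4·30 + 1/4·22 = 28.
vigorous pays cost 4 for the display, so net payoff = 28 − 4 = 24.

24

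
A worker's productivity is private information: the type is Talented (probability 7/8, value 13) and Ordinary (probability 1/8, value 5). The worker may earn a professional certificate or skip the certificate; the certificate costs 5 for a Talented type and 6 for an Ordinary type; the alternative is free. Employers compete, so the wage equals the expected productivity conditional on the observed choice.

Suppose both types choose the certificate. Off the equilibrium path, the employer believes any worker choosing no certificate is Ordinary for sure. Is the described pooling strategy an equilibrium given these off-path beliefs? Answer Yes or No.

Yes

On path, the employer holds the prior and pays 7/8·13 + 1/8·5 = 12. Off path (no certificate), believing Ordinary, it pays 5.
Talented: the certificate nets 12 − 5 = 7; no certificate nets 5. Talented stays.
Ordinary: the certificate nets 12 − 6 = 6; no certificate nets 5. Ordinary stays.
No type deviates, so pooling is sustained.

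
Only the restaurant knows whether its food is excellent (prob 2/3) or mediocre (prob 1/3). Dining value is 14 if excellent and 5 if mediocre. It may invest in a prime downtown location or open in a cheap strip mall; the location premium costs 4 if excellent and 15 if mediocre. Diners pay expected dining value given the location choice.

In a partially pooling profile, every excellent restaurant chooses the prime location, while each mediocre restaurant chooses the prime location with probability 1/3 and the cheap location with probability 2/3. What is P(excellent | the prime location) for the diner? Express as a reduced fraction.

P(the prime location) = (2/3)·1 + (1/3)·(1/3) = 7/9.
By Bayes' rule, P(excellent | the prime location) = (2/3) / (7/9) = 6/7.

6/7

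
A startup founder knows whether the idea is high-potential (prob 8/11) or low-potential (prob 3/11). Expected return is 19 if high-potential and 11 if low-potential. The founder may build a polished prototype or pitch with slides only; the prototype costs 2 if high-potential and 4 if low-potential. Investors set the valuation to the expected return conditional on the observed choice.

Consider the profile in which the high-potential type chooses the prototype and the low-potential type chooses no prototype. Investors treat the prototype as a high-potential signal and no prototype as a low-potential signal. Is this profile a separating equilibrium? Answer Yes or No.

Under these beliefs, the prototype earns valuation 19 and no prototype earns valuation 11.
high-potential: the prototype nets 19 − 2 = 17; no prototype nets 11. high-potential prefers the prototype.
low-potential: the prototype nets 19 − 4 = 15; no prototype nets 11. low-potential would deviate to the prototype.
low-potential has a profitable deviation, so the profile is not an equilibrium.

No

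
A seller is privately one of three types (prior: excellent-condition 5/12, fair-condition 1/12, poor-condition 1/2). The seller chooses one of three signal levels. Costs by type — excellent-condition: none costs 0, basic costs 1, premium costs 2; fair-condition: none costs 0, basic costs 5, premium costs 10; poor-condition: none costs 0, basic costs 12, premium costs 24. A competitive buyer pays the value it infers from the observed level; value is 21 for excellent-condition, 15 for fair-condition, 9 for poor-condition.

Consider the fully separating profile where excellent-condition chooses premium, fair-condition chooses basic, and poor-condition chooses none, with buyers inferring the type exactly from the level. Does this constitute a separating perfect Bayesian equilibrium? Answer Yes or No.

No

Separating prices: premium → 21, basic → 15, none → 9.
excellent-condition (assigned premium): none: 9 − 0 = 9; basic: 15 − 1 = 14; premium: 21 − 2 = 19. excellent-condition stays.
fair-condition (assigned basic): none: 9 − 0 = 9; basic: 15 − 5 = 10; premium: 21 − 10 = 11. fair-condition prefers premium.
poor-condition (assigned none): none: 9 − 0 = 9; basic: 15 − 12 = 3; premium: 21 − 24 = -3. poor-condition stays.
At least one type deviates; the separating profile fails.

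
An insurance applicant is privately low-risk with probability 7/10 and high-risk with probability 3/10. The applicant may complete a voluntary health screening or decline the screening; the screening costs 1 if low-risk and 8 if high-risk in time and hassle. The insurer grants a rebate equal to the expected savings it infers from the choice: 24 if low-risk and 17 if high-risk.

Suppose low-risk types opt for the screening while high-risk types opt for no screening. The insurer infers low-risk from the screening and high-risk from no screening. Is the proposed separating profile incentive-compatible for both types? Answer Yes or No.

Under these beliefs, the screening earns rebate 24 and no screening earns rebate 17.
low-risk: the screening nets 24 − 1 = 23; no screening nets 17. low-risk prefers the screening.
high-risk: the screening nets 24 − 8 = 16; no screening nets 17. high-risk prefers no screening.
Neither type deviates, so the separating profile is an equilibrium.

Yes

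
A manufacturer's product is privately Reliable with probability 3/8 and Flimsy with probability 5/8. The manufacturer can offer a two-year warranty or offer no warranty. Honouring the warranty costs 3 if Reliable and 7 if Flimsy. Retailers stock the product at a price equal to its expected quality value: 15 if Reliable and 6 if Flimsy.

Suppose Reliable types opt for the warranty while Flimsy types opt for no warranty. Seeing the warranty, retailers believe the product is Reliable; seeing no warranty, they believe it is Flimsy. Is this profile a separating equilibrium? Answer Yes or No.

Under these beliefs, the warranty earns price 15 and no warranty earns price 6.
Reliable: the warranty nets 15 − 3 = 12; no warranty nets 6. Reliable prefers the warranty.
Flimsy: the warranty nets 15 − 7 = 8; no warranty nets 6. Flimsy would deviate to the warranty.
Flimsy has a profitable deviation, so the profile is not an equilibrium.

No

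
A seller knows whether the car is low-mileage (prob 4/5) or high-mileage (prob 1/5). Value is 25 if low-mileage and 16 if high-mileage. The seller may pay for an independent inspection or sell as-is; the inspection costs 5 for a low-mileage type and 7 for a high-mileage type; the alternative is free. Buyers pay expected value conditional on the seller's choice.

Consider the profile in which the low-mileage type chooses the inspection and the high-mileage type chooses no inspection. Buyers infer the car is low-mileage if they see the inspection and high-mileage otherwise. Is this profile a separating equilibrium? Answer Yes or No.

Under these beliefs, the inspection earns price 25 and no inspection earns price 16.
low-mileage: the inspection nets 25 − 5 = 20; no inspection nets 16. low-mileage prefers the inspection.
high-mileage: the inspection nets 25 − 7 = 18; no inspection nets 16. high-mileage would deviate to the inspection.
high-mileage has a profitable deviation, so the profile is not an equilibrium.

No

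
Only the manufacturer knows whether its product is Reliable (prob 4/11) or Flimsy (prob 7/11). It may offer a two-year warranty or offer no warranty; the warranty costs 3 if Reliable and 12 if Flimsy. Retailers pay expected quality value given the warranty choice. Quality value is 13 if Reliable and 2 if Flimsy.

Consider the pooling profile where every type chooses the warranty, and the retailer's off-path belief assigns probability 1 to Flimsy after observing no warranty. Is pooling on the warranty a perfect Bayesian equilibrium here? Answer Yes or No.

On path, the retailer holds the prior and pays 4/11·13 + 7/11·2 = 6. Off path (no warranty), believing Flimsy, it pays 2.
Reliable: the warranty nets 6 − 3 = 3; no warranty nets 2. Reliable stays.
Flimsy: the warranty nets 6 − 12 = -6; no warranty nets 2. Flimsy would deviate.
A type deviates, so pooling fails.

No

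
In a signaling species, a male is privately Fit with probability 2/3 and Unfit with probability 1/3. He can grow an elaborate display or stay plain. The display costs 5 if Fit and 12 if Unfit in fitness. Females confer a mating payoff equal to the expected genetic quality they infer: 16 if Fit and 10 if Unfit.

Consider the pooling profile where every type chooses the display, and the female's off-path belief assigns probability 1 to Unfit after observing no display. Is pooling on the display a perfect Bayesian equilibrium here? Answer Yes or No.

No

On path, the female holds the prior and pays 2/3·16 + 1/3·10 = 14. Off path (no display), believing Unfit, it pays 10.
Fit: the display nets 14 − 5 = 9; no display nets 10. Fit would deviate.
Unfit: the display nets 14 − 12 = 2; no display nets 10. Unfit would deviate.
A type deviates, so pooling fails.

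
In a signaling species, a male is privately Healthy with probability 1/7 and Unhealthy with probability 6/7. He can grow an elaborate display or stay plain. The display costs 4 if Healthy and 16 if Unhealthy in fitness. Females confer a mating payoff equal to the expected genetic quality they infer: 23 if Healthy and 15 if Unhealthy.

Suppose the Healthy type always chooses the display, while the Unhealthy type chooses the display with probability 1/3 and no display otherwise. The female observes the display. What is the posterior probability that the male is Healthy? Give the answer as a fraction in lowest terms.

P(the display) = (1/7)·1 + (6/7)·(1/3) = 3/7.
By Bayes' rule, P(Healthy | the display) = (1/7) / (3/7) = 1/3.

1/3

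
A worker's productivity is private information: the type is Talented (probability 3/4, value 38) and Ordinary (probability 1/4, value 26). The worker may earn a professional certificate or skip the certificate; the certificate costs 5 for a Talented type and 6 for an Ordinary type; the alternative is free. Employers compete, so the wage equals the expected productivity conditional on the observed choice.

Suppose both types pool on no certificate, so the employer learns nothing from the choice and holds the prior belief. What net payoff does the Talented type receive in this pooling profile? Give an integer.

Pooled wage = 3/4·38 + 1/4·26 = 35.
Talented pays no cost for no certificate, so net payoff = 35.

35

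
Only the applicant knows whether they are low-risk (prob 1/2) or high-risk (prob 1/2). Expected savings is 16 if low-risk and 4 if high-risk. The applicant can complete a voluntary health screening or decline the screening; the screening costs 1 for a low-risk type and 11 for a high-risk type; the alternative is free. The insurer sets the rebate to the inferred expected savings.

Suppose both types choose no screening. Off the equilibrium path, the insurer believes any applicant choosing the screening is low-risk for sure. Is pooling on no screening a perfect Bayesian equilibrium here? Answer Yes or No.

On path, the insurer holds the prior and pays 1/2·16 + 1/2·4 = 10. Off path (the screening), believing low-risk, it pays 16.
low-risk: no screening nets 10; the screening nets 16 − 1 = 15. low-risk would deviate.
high-risk: no screening nets 10; the screening nets 16 − 11 = 5. high-risk stays.
A type deviates, so pooling fails.

No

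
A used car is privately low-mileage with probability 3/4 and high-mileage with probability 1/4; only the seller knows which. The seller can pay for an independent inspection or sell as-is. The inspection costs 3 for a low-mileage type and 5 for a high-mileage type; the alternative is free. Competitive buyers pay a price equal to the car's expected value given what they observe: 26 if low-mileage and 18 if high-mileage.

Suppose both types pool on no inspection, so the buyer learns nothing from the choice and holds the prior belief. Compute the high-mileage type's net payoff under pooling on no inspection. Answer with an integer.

Pooled price = 3/4·26 + 1/4·18 = 24.
high-mileage pays no cost for no inspection, so net payoff = 24.

24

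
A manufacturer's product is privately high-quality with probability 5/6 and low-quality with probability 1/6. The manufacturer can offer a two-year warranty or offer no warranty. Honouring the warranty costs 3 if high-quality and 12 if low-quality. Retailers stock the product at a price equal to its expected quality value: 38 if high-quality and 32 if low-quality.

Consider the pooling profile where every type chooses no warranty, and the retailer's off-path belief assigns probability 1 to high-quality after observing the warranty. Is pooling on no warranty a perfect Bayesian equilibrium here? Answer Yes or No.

Yes

On path, the retailer holds the prior and pays 5/6·38 + 1/6·32 = 37. Off path (the warranty), believing high-quality, it pays 38.
high-quality: no warranty nets 37; the warranty nets 38 − 3 = 35. high-quality stays.
low-quality: no warranty nets 37; the warranty nets 38 − 12 = 26. low-quality stays.
No type deviates, so pooling is sustained.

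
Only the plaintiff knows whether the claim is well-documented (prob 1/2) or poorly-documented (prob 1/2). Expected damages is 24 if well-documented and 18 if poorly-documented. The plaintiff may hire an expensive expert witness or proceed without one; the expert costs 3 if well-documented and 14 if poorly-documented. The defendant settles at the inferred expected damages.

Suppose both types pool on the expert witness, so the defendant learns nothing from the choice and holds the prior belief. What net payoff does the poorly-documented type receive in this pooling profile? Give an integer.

7

Pooled settlement = 1/2·24 + 1/2·18 = 21.
poorly-documented pays cost 14 for the expert witness, so net payoff = 21 − 14 = 7.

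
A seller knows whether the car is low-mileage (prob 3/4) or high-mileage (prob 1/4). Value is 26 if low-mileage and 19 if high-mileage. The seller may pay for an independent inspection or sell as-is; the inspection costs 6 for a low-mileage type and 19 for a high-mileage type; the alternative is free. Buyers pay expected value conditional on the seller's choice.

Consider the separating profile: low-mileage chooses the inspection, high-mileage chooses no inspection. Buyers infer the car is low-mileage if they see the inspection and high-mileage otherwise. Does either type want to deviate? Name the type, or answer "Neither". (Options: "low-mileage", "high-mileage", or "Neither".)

The inspection pays 26; no inspection pays 19.
low-mileage: assigned the inspection, nets 26 − 6 = 20; deviating to no inspection nets 19.
high-mileage: assigned no inspection, nets 19; deviating to the inspection nets 26 − 19 = 7.
Both types strictly prefer their assigned action; no profitable deviation.

Neither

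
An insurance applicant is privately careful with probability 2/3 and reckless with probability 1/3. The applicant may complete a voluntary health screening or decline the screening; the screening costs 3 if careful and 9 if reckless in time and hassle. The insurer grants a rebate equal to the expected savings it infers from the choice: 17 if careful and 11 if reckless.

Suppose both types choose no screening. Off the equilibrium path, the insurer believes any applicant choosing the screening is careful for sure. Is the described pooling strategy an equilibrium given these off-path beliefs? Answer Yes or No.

On path, the insurer holds the prior and pays 2/3·17 + 1/3·11 = 15. Off path (the screening), believing careful, it pays 17.
careful: no screening nets 15; the screening nets 17 − 3 = 14. careful stays.
reckless: no screening nets 15; the screening nets 17 − 9 = 8. reckless stays.
No type deviates, so pooling is sustained.

Yes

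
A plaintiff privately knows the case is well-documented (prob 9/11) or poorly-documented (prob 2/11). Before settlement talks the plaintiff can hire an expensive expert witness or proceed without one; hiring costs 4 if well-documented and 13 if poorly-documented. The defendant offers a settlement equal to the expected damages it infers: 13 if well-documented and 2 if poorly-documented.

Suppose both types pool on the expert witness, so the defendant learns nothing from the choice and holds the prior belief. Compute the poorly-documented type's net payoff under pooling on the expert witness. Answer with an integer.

-2

Pooled settlement = 9/11·13 + 2/11·2 = 11.
poorly-documented pays cost 13 for the expert witness, so net payoff = 11 − 13 = -2.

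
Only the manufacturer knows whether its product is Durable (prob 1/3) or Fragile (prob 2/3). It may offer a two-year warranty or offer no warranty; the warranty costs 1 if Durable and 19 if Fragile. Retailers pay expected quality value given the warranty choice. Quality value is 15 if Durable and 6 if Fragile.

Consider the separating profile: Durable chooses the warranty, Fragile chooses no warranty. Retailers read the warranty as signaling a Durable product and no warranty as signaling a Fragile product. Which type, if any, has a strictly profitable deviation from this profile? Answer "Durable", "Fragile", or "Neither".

The warranty pays 15; no warranty pays 6.
Durable: assigned the warranty, nets 15 − 1 = 14; deviating to no warranty nets 6.
Fragile: assigned no warranty, nets 6; deviating to the warranty nets 15 − 19 = -4.
Both types strictly prefer their assigned action; no profitable deviation.

Neither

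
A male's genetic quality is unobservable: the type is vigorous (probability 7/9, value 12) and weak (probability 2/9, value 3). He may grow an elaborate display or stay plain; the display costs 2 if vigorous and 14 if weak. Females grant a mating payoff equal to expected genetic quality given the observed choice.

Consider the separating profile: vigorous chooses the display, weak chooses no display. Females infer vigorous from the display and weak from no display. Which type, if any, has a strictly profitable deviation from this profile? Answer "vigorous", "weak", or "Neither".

Neither

The display pays 12; no display pays 3.
vigorous: assigned the display, nets 12 − 2 = 10; deviating to no display nets 3.
weak: assigned no display, nets 3; deviating to the display nets 12 − 14 = -2.
Both types strictly prefer their assigned action; no profitable deviation.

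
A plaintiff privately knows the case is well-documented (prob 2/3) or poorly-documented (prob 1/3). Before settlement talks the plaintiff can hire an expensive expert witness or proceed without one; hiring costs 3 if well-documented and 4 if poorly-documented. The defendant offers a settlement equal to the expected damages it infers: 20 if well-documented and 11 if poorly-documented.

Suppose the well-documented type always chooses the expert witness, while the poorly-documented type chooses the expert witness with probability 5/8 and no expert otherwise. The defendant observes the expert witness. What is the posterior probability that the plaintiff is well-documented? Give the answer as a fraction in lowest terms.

P(the expert witness) = (2/3)·1 + (1/3)·(5/8) = 7/8.
By Bayes' rule, P(well-documented | the expert witness) = (2/3) / (7/8) = 16/21.

16/21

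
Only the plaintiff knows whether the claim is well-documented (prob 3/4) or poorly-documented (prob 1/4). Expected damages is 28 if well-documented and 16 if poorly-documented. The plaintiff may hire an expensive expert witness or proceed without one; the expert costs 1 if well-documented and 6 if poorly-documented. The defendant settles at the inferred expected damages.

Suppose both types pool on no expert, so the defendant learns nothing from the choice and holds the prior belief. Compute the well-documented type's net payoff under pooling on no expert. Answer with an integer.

25

Pooled settlement = 3/4·28 + 1/4·16 = 25.
well-documented pays no cost for no expert, so net payoff = 25.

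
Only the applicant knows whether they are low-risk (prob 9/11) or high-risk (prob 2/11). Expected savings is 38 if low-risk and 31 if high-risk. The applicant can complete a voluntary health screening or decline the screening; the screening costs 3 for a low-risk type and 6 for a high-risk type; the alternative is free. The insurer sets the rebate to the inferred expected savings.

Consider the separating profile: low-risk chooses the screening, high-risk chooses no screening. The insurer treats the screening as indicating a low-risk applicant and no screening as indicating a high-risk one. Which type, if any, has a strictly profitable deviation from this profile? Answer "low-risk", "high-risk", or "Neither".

The screening pays 38; no screening pays 31.
low-risk: assigned the screening, nets 38 − 3 = 35; deviating to no screening nets 31.
high-risk: assigned no screening, nets 31; deviating to the screening nets 38 − 6 = 32.
The high-risk type gains 1 by deviating.

high-risk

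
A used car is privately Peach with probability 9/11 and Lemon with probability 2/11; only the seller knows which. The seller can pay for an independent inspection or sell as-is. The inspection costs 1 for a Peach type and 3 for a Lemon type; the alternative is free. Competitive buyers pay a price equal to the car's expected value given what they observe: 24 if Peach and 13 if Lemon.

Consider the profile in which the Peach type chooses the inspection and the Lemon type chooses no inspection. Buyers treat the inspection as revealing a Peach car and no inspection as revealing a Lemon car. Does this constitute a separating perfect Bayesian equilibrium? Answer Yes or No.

Under these beliefs, the inspection earns price 24 and no inspection earns price 13.
Peach: the inspection nets 24 − 1 = 23; no inspection nets 13. Peach prefers the inspection.
Lemon: the inspection nets 24 − 3 = 21; no inspection nets 13. Lemon would deviate to the inspection.
Lemon has a profitable deviation, so the profile is not an equilibrium.

No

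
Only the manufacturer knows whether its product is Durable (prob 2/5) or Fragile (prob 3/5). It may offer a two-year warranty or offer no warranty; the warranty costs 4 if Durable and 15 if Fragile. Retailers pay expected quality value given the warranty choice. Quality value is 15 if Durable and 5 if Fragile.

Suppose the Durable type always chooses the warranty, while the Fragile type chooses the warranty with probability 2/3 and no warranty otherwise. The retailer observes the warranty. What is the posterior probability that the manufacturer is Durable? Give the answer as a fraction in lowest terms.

1/2

P(the warranty) = (2/5)·1 + (3/5)·(2/3) = 4/5.
By Bayes' rule, P(Durable | the warranty) = (2/5) / (4/5) = 1/2.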